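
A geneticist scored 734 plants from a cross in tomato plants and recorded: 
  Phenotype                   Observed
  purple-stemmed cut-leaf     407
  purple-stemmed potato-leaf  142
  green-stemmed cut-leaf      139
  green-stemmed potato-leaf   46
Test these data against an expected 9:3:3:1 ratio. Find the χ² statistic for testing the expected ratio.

0.237

The 9:3:3:1 ratio has 16 parts, so with N = 734 the expected counts are:
  purple-stemmed cut-leaf: 734 × 9/16 = 412.875
  purple-stemmed potato-leaf: 734 × 3/16 = 137.625
  green-stemmed cut-leaf: 734 × 3/16 = 137.625
  green-stemmed potato-leaf: 734 × 1/16 = 45.875
χ² = Σ (O − E)² / E
  purple-stemmed cut-leaf: (407 − 412.875)² / 412.875 = 0.0836
  purple-stemmed potato-leaf: (142 − 137.625)² / 137.625 = 0.1391
  green-stemmed cut-leaf: (139 − 137.625)² / 137.625 = 0.0137
  green-stemmed potato-leaf: (46 − 45.875)² / 45.875 = 0.0003
χ² = 0.0836 + 0.1391 + 0.0137 + 0.0003 = 0.2367 ≈ 0.237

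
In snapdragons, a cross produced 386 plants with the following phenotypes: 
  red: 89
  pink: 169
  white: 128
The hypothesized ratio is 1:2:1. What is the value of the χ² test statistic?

13.850

Total ratio parts = 4. Expected numbers out of 386:
  red: 386 × 1/4 = 96.5
  pink: 386 × 2/4 = 193
  white: 386 × 1/4 = 96.5
χ² = Σ (O − E)² / E
  red: (89 − 96.5)² / 96.5 = 0.5829
  pink: (169 − 193)² / 193 = 2.9845
  white: (128 − 96.5)² / 96.5 = 10.2824
χ² = 0.5829 + 2.9845 + 10.2824 = 13.8498 ≈ 13.850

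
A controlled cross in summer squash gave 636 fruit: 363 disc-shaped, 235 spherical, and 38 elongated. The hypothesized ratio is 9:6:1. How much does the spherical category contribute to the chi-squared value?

Under the 9:6:1 hypothesis (Σ ratio = 16, N = 636):
  disc-shaped: 636 × 9/16 = 357.75
  spherical: 636 × 6/16 = 238.5
  elongated: 636 × 1/16 = 39.75
Contribution of spherical: (235 − 238.5)² / 238.5 = 0.0514

0.051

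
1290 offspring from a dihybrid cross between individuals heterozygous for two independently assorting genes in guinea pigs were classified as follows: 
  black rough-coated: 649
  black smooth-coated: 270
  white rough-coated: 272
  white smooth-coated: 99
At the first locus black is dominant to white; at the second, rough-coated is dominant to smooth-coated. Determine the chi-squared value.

19.302

A dihybrid F₂ with independent assortment and complete dominance at both loci gives a 9:3:3:1 phenotypic ratio.
The 9:3:3:1 ratio has 16 parts, so with N = 1290 the expected counts are:
  black rough-coated: 1290 × 9/16 = 725.625
  black smooth-coated: 1290 × 3/16 = 241.875
  white rough-coated: 1290 × 3/16 = 241.875
  white smooth-coated: 1290 × 1/16 = 80.625
χ² = Σ (O − E)² / E
  black rough-coated: (649 − 725.625)² / 725.625 = 8.0915
  black smooth-coated: (270 − 241.875)² / 241.875 = 3.2703
  white rough-coated: (272 − 241.875)² / 241.875 = 3.7520
  white smooth-coated: (99 − 80.625)² / 80.625 = 4.1878
χ² = 8.0915 + 3.2703 + 3.7520 + 4.1878 = 19.3016 ≈ 19.302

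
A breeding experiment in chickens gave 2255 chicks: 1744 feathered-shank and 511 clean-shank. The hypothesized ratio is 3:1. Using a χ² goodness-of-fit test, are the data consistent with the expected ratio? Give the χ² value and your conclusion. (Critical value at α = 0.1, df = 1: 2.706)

6.581; not consistent

Total ratio parts = 4. Expected numbers out of 2255:
  feathered-shank: 2255 × 3/4 = 1691.25
  clean-shank: 2255 × 1/4 = 563.75
χ² = Σ (O − E)² / E
  feathered-shank: (1744 − 1691.25)² / 1691.25 = 1.6453
  clean-shank: (511 − 563.75)² / 563.75 = 4.9358
χ² = 1.6453 + 4.9358 = 6.5811 ≈ 6.581
Degrees of freedom = 2 − 1 = 1; critical value at α = 0.1 is 2.706.
Since 6.581 > 2.706, we reject the null hypothesis — the data do not fit the 3:1 ratio.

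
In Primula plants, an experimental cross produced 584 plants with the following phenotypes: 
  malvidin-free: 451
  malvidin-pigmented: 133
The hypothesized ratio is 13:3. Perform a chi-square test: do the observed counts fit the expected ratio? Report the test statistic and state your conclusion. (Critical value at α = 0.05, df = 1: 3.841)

Total ratio parts = 16. Expected numbers out of 584:
  malvidin-free: 584 × 13/16 = 474.5
  malvidin-pigmented: 584 × 3/16 = 109.5
χ² = Σ (O − E)² / E
  malvidin-free: (451 − 474.5)² / 474.5 = 1.1639
  malvidin-pigmented: (133 − 109.5)² / 109.5 = 5.0434
χ² = 1.1639 + 5.0434 = 6.2073 ≈ 6.207
Degrees of freedom = 2 − 1 = 1; critical value at α = 0.05 is 3.841.
Since 6.207 > 3.841, we reject the null hypothesis — the data do not fit the 13:3 ratio.

6.207; not consistent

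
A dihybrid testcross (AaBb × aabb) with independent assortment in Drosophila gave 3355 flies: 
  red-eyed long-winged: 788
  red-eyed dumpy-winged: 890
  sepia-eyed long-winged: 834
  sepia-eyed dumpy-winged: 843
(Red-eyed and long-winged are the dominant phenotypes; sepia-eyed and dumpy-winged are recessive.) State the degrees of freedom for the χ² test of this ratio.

3

A dihybrid testcross with independent assortment gives a 1:1:1:1 ratio.
A goodness-of-fit test with 4 phenotype classes has df = 4 − 1 = 3.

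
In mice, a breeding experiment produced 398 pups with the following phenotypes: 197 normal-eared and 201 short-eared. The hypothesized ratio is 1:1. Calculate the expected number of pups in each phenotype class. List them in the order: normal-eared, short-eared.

199, 199

The 1:1 ratio has 2 parts, so with N = 398 the expected counts are:
  normal-eared: 398 × 1/2 = 199
  short-eared: 398 × 1/2 = 199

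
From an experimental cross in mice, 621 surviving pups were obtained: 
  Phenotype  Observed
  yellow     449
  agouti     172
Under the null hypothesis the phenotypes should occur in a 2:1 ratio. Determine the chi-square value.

Total ratio parts = 3. Expected numbers out of 621:
  yellow: 621 × 2/3 = 414
  agouti: 621 × 1/3 = 207
χ² = Σ (O − E)² / E
  yellow: (449 − 414)² / 414 = 2.9589
  agouti: (172 − 207)² / 207 = 5.9179
χ² = 2.9589 + 5.9179 = 8.8768 ≈ 8.877

8.877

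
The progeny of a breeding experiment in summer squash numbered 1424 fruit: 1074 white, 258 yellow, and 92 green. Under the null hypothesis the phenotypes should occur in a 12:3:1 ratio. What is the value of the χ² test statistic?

Under the 12:3:1 hypothesis (Σ ratio = 16, N = 1424):
  white: 1424 × 12/16 = 1068
  yellow: 1424 × 3/16 = 267
  green: 1424 × 1/16 = 89
χ² = Σ (O − E)² / E
  white: (1074 − 1068)² / 1068 = 0.0337
  yellow: (258 − 267)² / 267 = 0.3034
  green: (92 − 89)² / 89 = 0.1011
χ² = 0.0337 + 0.3034 + 0.1011 = 0.4382 ≈ 0.438

0.438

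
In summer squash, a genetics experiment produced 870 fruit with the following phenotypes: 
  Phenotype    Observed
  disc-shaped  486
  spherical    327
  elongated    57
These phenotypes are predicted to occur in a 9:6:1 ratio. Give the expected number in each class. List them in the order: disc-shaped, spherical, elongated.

489.375, 326.25, 54.375

Under the 9:6:1 hypothesis (Σ ratio = 16, N = 870):
  disc-shaped: 870 × 9/16 = 489.375
  spherical: 870 × 6/16 = 326.25
  elongated: 870 × 1/16 = 54.375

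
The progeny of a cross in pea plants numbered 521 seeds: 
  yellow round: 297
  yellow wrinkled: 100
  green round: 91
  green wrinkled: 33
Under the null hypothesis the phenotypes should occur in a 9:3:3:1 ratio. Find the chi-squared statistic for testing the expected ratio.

The 9:3:3:1 ratio has 16 parts, so with N = 521 the expected counts are:
  yellow round: 521 × 9/16 = 293.0625
  yellow wrinkled: 521 × 3/16 = 97.6875
  green round: 521 × 3/16 = 97.6875
  green wrinkled: 521 × 1/16 = 32.5625
χ² = Σ (O − E)² / E
  yellow round: (297 − 293.0625)² / 293.0625 = 0.0529
  yellow wrinkled: (100 − 97.6875)² / 97.6875 = 0.0547
  green round: (91 − 97.6875)² / 97.6875 = 0.4578
  green wrinkled: (33 − 32.5625)² / 32.5625 = 0.0059
χ² = 0.0529 + 0.0547 + 0.4578 + 0.0059 = 0.5713 ≈ 0.571

0.571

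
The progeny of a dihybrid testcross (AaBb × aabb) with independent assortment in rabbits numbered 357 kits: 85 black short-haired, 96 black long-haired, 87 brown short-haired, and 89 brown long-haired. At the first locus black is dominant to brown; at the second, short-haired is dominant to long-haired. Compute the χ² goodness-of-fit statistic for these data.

0.770

A dihybrid testcross with independent assortment gives a 1:1:1:1 ratio.
Under the 1:1:1:1 hypothesis (Σ ratio = 4, N = 357):
  black short-haired: 357 × 1/4 = 89.25
  black long-haired: 357 × 1/4 = 89.25
  brown short-haired: 357 × 1/4 = 89.25
  brown long-haired: 357 × 1/4 = 89.25
χ² = Σ (O − E)² / E
  black short-haired: (85 − 89.25)² / 89.25 = 0.2024
  black long-haired: (96 − 89.25)² / 89.25 = 0.5105
  brown short-haired: (87 − 89.25)² / 89.25 = 0.0567
  brown long-haired: (89 − 89.25)² / 89.25 = 0.0007
χ² = 0.2024 + 0.5105 + 0.0567 + 0.0007 = 0.7703 ≈ 0.770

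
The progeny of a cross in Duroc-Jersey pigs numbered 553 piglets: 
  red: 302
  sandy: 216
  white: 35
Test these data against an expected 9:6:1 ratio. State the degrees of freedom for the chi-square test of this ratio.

A goodness-of-fit test with 3 phenotype classes has df = 3 − 1 = 2.

2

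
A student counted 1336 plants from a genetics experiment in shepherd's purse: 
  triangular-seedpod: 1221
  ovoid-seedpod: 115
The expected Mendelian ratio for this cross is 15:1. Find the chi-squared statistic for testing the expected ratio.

12.675

Under the 15:1 hypothesis (Σ ratio = 16, N = 1336):
  triangular-seedpod: 1336 × 15/16 = 1252.5
  ovoid-seedpod: 1336 × 1/16 = 83.5
χ² = Σ (O − E)² / E
  triangular-seedpod: (1221 − 1252.5)² / 1252.5 = 0.7922
  ovoid-seedpod: (115 − 83.5)² / 83.5 = 11.8832
χ² = 0.7922 + 11.8832 = 12.6754 ≈ 12.675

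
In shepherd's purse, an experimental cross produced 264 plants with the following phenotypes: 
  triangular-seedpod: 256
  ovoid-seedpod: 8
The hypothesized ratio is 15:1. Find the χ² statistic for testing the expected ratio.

4.671

Total ratio parts = 16. Expected numbers out of 264:
  triangular-seedpod: 264 × 15/16 = 247.5
  ovoid-seedpod: 264 × 1/16 = 16.5
χ² = Σ (O − E)² / E
  triangular-seedpod: (256 − 247.5)² / 247.5 = 0.2919
  ovoid-seedpod: (8 − 16.5)² / 16.5 = 4.3788
χ² = 0.2919 + 4.3788 = 4.6707 ≈ 4.671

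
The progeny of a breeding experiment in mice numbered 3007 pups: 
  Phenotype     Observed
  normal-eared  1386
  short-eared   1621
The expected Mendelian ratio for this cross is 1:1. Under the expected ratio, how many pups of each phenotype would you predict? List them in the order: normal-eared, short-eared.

1503.5, 1503.5

Total ratio parts = 2. Expected numbers out of 3007:
  normal-eared: 3007 × 1/2 = 1503.5
  short-eared: 3007 × 1/2 = 1503.5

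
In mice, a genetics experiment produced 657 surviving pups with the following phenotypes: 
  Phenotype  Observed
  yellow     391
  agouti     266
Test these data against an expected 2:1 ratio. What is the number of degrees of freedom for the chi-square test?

A goodness-of-fit test with 2 phenotype classes has df = 2 − 1 = 1.

1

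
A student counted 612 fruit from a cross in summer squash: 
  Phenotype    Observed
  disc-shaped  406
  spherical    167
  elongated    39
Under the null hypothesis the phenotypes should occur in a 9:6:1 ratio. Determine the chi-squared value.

28.112

Under the 9:6:1 hypothesis (Σ ratio = 16, N = 612):
  disc-shaped: 612 × 9/16 = 344.25
  spherical: 612 × 6/16 = 229.5
  elongated: 612 × 1/16 = 38.25
χ² = Σ (O − E)² / E
  disc-shaped: (406 − 344.25)² / 344.25 = 11.0764
  spherical: (167 − 229.5)² / 229.5 = 17.0207
  elongated: (39 − 38.25)² / 38.25 = 0.0147
χ² = 11.0764 + 17.0207 + 0.0147 = 28.1118 ≈ 28.112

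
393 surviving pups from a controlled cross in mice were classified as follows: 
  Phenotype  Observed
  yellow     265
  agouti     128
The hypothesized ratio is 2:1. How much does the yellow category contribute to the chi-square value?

Under the 2:1 hypothesis (Σ ratio = 3, N = 393):
  yellow: 393 × 2/3 = 262
  agouti: 393 × 1/3 = 131
Contribution of yellow: (265 − 262)² / 262 = 0.0344

0.034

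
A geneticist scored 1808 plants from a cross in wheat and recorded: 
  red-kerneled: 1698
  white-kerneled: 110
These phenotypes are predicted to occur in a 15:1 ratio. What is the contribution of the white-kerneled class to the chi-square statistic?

0.080

The 15:1 ratio has 16 parts, so with N = 1808 the expected counts are:
  red-kerneled: 1808 × 15/16 = 1695
  white-kerneled: 1808 × 1/16 = 113
Contribution of white-kerneled: (110 − 113)² / 113 = 0.0796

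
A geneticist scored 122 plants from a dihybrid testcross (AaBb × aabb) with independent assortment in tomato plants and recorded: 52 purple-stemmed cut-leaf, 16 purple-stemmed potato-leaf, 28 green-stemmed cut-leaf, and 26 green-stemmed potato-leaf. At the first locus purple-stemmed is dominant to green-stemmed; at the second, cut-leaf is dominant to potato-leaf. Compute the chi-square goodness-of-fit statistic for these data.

A dihybrid testcross with independent assortment gives a 1:1:1:1 ratio.
Under the 1:1:1:1 hypothesis (Σ ratio = 4, N = 122):
  purple-stemmed cut-leaf: 122 × 1/4 = 30.5
  purple-stemmed potato-leaf: 122 × 1/4 = 30.5
  green-stemmed cut-leaf: 122 × 1/4 = 30.5
  green-stemmed potato-leaf: 122 × 1/4 = 30.5
χ² = Σ (O − E)² / E
  purple-stemmed cut-leaf: (52 − 30.5)² / 30.5 = 15.1557
  purple-stemmed potato-leaf: (16 − 30.5)² / 30.5 = 6.8934
  green-stemmed cut-leaf: (28 − 30.5)² / 30.5 = 0.2049
  green-stemmed potato-leaf: (26 − 30.5)² / 30.5 = 0.6639
χ² = 15.1557 + 6.8934 + 0.2049 + 0.6639 = 22.9179 ≈ 22.918

22.918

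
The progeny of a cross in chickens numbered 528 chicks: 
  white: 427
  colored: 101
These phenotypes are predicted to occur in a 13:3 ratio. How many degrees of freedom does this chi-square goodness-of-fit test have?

1

A goodness-of-fit test with 2 phenotype classes has df = 2 − 1 = 1.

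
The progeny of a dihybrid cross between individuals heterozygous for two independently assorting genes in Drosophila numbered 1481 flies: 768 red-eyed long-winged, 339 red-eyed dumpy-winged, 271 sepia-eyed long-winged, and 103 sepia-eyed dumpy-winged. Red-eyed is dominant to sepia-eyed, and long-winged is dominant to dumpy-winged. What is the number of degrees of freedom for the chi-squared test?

3

A dihybrid F₂ with independent assortment and complete dominance at both loci gives a 9:3:3:1 phenotypic ratio.
A goodness-of-fit test with 4 phenotype classes has df = 4 − 1 = 3.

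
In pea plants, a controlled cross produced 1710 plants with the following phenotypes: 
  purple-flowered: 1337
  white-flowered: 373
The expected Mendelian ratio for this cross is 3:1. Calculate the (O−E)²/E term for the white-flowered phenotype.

The 3:1 ratio has 4 parts, so with N = 1710 the expected counts are:
  purple-flowered: 1710 × 3/4 = 1282.5
  white-flowered: 1710 × 1/4 = 427.5
Contribution of white-flowered: (373 − 427.5)² / 427.5 = 6.9480

6.948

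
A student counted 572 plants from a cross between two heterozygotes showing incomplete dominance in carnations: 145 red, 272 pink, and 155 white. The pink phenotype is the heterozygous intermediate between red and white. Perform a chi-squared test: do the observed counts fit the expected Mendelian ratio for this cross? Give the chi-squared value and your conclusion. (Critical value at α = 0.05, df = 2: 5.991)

1.720; consistent

With incomplete dominance, a heterozygote × heterozygote cross gives a 1:2:1 phenotypic ratio.
Expected counts for N = 572 under a 1:2:1 ratio (total parts = 4):
  red: 572 × 1/4 = 143
  pink: 572 × 2/4 = 286
  white: 572 × 1/4 = 143
χ² = Σ (O − E)² / E
  red: (145 − 143)² / 143 = 0.0280
  pink: (272 − 286)² / 286 = 0.6853
  white: (155 − 143)² / 143 = 1.0070
χ² = 0.0280 + 0.6853 + 1.0070 = 1.7203 ≈ 1.720
Degrees of freedom = 3 − 1 = 2; critical value at α = 0.05 is 5.991.
Since 1.720 < 5.991, we fail to reject the null hypothesis — the data are consistent with the 1:2:1 ratio.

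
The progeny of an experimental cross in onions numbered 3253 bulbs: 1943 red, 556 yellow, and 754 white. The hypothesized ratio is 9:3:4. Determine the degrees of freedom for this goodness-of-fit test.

A goodness-of-fit test with 3 phenotype classes has df = 3 − 1 = 2.

2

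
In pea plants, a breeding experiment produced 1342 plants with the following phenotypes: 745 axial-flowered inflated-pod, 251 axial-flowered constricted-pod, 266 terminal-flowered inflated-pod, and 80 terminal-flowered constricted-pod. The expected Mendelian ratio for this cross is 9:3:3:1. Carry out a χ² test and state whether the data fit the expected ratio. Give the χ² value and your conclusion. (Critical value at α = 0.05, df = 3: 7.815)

Total ratio parts = 16. Expected numbers out of 1342:
  axial-flowered inflated-pod: 1342 × 9/16 = 754.875
  axial-flowered constricted-pod: 1342 × 3/16 = 251.625
  terminal-flowered inflated-pod: 1342 × 3/16 = 251.625
  terminal-flowered constricted-pod: 1342 × 1/16 = 83.875
χ² = Σ (O − E)² / E
  axial-flowered inflated-pod: (745 − 754.875)² / 754.875 = 0.1292
  axial-flowered constricted-pod: (251 − 251.625)² / 251.625 = 0.0016
  terminal-flowered inflated-pod: (266 − 251.625)² / 251.625 = 0.8212
  terminal-flowered constricted-pod: (80 − 83.875)² / 83.875 = 0.1790
χ² = 0.1292 + 0.0016 + 0.8212 + 0.1790 = 1.131
Degrees of freedom = 4 − 1 = 3; critical value at α = 0.05 is 7.815.
Since 1.131 < 7.815, we fail to reject the null hypothesis — the data are consistent with the 9:3:3:1 ratio.

1.131; consistent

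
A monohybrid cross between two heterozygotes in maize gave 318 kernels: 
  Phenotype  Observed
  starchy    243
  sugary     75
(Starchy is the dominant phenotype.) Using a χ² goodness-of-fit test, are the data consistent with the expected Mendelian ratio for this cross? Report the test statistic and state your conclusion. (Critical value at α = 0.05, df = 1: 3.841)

0.340; consistent

For a monohybrid cross between heterozygotes with complete dominance, the expected phenotypic ratio is 3:1.
The 3:1 ratio has 4 parts, so with N = 318 the expected counts are:
  starchy: 318 × 3/4 = 238.5
  sugary: 318 × 1/4 = 79.5
χ² = Σ (O − E)² / E
  starchy: (243 − 238.5)² / 238.5 = 0.0849
  sugary: (75 − 79.5)² / 79.5 = 0.2547
χ² = 0.0849 + 0.2547 = 0.3396 ≈ 0.340
Degrees of freedom = 2 − 1 = 1; critical value at α = 0.05 is 3.841.
Since 0.340 < 3.841, we fail to reject the null hypothesis — the data are consistent with the 3:1 ratio.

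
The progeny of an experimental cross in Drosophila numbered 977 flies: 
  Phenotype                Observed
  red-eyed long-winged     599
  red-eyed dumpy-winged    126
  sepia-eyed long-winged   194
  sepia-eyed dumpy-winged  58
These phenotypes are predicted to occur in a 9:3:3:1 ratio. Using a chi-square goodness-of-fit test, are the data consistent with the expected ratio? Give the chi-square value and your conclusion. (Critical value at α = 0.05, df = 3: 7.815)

23.092; not consistent

Total ratio parts = 16. Expected numbers out of 977:
  red-eyed long-winged: 977 × 9/16 = 549.5625
  red-eyed dumpy-winged: 977 × 3/16 = 183.1875
  sepia-eyed long-winged: 977 × 3/16 = 183.1875
  sepia-eyed dumpy-winged: 977 × 1/16 = 61.0625
χ² = Σ (O − E)² / E
  red-eyed long-winged: (599 − 549.5625)² / 549.5625 = 4.4473
  red-eyed dumpy-winged: (126 − 183.1875)² / 183.1875 = 17.8528
  sepia-eyed long-winged: (194 − 183.1875)² / 183.1875 = 0.6382
  sepia-eyed dumpy-winged: (58 − 61.0625)² / 61.0625 = 0.1536
χ² = 4.4473 + 17.8528 + 0.6382 + 0.1536 = 23.0919 ≈ 23.092
Degrees of freedom = 4 − 1 = 3; critical value at α = 0.05 is 7.815.
Since 23.092 > 7.815, we reject the null hypothesis — the data do not fit the 9:3:3:1 ratio.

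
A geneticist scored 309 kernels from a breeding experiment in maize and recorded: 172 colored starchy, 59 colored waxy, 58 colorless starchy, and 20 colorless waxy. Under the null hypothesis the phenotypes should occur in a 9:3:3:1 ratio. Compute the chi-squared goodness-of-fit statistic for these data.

0.063

Total ratio parts = 16. Expected numbers out of 309:
  colored starchy: 309 × 9/16 = 173.8125
  colored waxy: 309 × 3/16 = 57.9375
  colorless starchy: 309 × 3/16 = 57.9375
  colorless waxy: 309 × 1/16 = 19.3125
χ² = Σ (O − E)² / E
  colored starchy: (172 − 173.8125)² / 173.8125 = 0.0189
  colored waxy: (59 − 57.9375)² / 57.9375 = 0.0195
  colorless starchy: (58 − 57.9375)² / 57.9375 = 0.0001
  colorless waxy: (20 − 19.3125)² / 19.3125 = 0.0245
χ² = 0.0189 + 0.0195 + 0.0001 + 0.0245 = 0.063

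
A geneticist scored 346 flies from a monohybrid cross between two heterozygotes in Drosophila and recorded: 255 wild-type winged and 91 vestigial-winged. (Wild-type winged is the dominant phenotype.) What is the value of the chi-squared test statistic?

0.312

For a monohybrid cross between heterozygotes with complete dominance, the expected phenotypic ratio is 3:1.
Expected counts for N = 346 under a 3:1 ratio (total parts = 4):
  wild-type winged: 346 × 3/4 = 259.5
  vestigial-winged: 346 × 1/4 = 86.5
χ² = Σ (O − E)² / E
  wild-type winged: (255 − 259.5)² / 259.5 = 0.0780
  vestigial-winged: (91 − 86.5)² / 86.5 = 0.2341
χ² = 0.0780 + 0.2341 = 0.3121 ≈ 0.312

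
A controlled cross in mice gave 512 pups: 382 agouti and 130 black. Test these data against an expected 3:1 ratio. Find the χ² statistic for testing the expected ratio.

Under the 3:1 hypothesis (Σ ratio = 4, N = 512):
  agouti: 512 × 3/4 = 384
  black: 512 × 1/4 = 128
χ² = Σ (O − E)² / E
  agouti: (382 − 384)² / 384 = 0.0104
  black: (130 − 128)² / 128 = 0.0312
χ² = 0.0104 + 0.0312 = 0.0416 ≈ 0.042

0.042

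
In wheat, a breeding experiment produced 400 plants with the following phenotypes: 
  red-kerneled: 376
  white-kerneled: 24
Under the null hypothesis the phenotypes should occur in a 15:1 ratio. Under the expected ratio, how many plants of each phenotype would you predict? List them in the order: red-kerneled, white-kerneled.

375, 25

The 15:1 ratio has 16 parts, so with N = 400 the expected counts are:
  red-kerneled: 400 × 15/16 = 375
  white-kerneled: 400 × 1/16 = 25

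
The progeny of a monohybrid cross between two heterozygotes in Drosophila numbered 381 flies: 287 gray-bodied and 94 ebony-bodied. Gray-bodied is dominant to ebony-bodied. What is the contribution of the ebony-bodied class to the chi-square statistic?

0.016

For a monohybrid cross between heterozygotes with complete dominance, the expected phenotypic ratio is 3:1.
The 3:1 ratio has 4 parts, so with N = 381 the expected counts are:
  gray-bodied: 381 × 3/4 = 285.75
  ebony-bodied: 381 × 1/4 = 95.25
Contribution of ebony-bodied: (94 − 95.25)² / 95.25 = 0.0164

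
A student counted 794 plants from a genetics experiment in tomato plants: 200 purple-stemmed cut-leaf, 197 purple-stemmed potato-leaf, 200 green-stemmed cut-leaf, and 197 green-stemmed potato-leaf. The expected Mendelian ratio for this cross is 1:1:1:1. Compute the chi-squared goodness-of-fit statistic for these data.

0.045

Under the 1:1:1:1 hypothesis (Σ ratio = 4, N = 794):
  purple-stemmed cut-leaf: 794 × 1/4 = 198.5
  purple-stemmed potato-leaf: 794 × 1/4 = 198.5
  green-stemmed cut-leaf: 794 × 1/4 = 198.5
  green-stemmed potato-leaf: 794 × 1/4 = 198.5
χ² = Σ (O − E)² / E
  purple-stemmed cut-leaf: (200 − 198.5)² / 198.5 = 0.0113
  purple-stemmed potato-leaf: (197 − 198.5)² / 198.5 = 0.0113
  green-stemmed cut-leaf: (200 − 198.5)² / 198.5 = 0.0113
  green-stemmed potato-leaf: (197 − 198.5)² / 198.5 = 0.0113
χ² = 0.0113 + 0.0113 + 0.0113 + 0.0113 = 0.0452 ≈ 0.045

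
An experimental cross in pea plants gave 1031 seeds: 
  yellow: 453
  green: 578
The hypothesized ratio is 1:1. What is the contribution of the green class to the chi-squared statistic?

Expected counts for N = 1031 under a 1:1 ratio (total parts = 2):
  yellow: 1031 × 1/2 = 515.5
  green: 1031 × 1/2 = 515.5
Contribution of green: (578 − 515.5)² / 515.5 = 7.5776

7.578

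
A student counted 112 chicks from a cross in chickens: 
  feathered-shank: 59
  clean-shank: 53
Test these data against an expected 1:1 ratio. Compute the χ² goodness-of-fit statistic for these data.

Expected counts for N = 112 under a 1:1 ratio (total parts = 2):
  feathered-shank: 112 × 1/2 = 56
  clean-shank: 112 × 1/2 = 56
χ² = Σ (O − E)² / E
  feathered-shank: (59 − 56)² / 56 = 0.1607
  clean-shank: (53 − 56)² / 56 = 0.1607
χ² = 0.1607 + 0.1607 = 0.3214 ≈ 0.321

0.321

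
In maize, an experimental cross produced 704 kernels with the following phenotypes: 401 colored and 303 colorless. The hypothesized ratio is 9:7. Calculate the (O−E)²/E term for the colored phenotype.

0.063

Under the 9:7 hypothesis (Σ ratio = 16, N = 704):
  colored: 704 × 9/16 = 396
  colorless: 704 × 7/16 = 308
Contribution of colored: (401 − 396)² / 396 = 0.0631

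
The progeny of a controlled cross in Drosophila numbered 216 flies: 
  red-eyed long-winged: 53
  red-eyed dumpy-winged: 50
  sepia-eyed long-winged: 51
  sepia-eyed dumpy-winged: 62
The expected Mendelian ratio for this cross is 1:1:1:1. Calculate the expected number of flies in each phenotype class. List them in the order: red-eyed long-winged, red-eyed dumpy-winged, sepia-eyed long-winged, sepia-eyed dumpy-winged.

54, 54, 54, 54

Expected counts for N = 216 under a 1:1:1:1 ratio (total parts = 4):
  red-eyed long-winged: 216 × 1/4 = 54
  red-eyed dumpy-winged: 216 × 1/4 = 54
  sepia-eyed long-winged: 216 × 1/4 = 54
  sepia-eyed dumpy-winged: 216 × 1/4 = 54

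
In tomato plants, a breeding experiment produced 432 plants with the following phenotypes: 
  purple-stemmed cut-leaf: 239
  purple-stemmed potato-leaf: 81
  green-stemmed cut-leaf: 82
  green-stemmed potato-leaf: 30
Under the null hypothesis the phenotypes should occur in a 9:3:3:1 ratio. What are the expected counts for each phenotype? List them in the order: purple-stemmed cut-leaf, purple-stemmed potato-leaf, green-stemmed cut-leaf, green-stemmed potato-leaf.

243, 81, 81, 27

Expected counts for N = 432 under a 9:3:3:1 ratio (total parts = 16):
  purple-stemmed cut-leaf: 432 × 9/16 = 243
  purple-stemmed potato-leaf: 432 × 3/16 = 81
  green-stemmed cut-leaf: 432 × 3/16 = 81
  green-stemmed potato-leaf: 432 × 1/16 = 27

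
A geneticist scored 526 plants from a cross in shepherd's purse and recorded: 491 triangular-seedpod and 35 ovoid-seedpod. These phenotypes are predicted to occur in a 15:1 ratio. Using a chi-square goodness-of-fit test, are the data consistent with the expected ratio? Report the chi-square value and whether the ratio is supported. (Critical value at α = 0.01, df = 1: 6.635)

Expected counts for N = 526 under a 15:1 ratio (total parts = 16):
  triangular-seedpod: 526 × 15/16 = 493.125
  ovoid-seedpod: 526 × 1/16 = 32.875
χ² = Σ (O − E)² / E
  triangular-seedpod: (491 − 493.125)² / 493.125 = 0.0092
  ovoid-seedpod: (35 − 32.875)² / 32.875 = 0.1374
χ² = 0.0092 + 0.1374 = 0.1466 ≈ 0.147
Degrees of freedom = 2 − 1 = 1; critical value at α = 0.01 is 6.635.
Since 0.147 < 6.635, we fail to reject the null hypothesis — the data are consistent with the 15:1 ratio.

0.147; consistent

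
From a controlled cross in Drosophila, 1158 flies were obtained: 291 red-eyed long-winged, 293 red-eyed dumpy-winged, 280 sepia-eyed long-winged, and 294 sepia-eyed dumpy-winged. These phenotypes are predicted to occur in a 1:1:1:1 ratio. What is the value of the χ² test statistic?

0.432

The 1:1:1:1 ratio has 4 parts, so with N = 1158 the expected counts are:
  red-eyed long-winged: 1158 × 1/4 = 289.5
  red-eyed dumpy-winged: 1158 × 1/4 = 289.5
  sepia-eyed long-winged: 1158 × 1/4 = 289.5
  sepia-eyed dumpy-winged: 1158 × 1/4 = 289.5
χ² = Σ (O − E)² / E
  red-eyed long-winged: (291 − 289.5)² / 289.5 = 0.0078
  red-eyed dumpy-winged: (293 − 289.5)² / 289.5 = 0.0423
  sepia-eyed long-winged: (280 − 289.5)² / 289.5 = 0.3117
  sepia-eyed dumpy-winged: (294 − 289.5)² / 289.5 = 0.0699
χ² = 0.0078 + 0.0423 + 0.3117 + 0.0699 = 0.4317 ≈ 0.432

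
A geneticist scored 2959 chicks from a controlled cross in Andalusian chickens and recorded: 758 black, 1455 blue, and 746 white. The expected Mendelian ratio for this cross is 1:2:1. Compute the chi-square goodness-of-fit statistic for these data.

Under the 1:2:1 hypothesis (Σ ratio = 4, N = 2959):
  black: 2959 × 1/4 = 739.75
  blue: 2959 × 2/4 = 1479.5
  white: 2959 × 1/4 = 739.75
χ² = Σ (O − E)² / E
  black: (758 − 739.75)² / 739.75 = 0.4502
  blue: (1455 − 1479.5)² / 1479.5 = 0.4057
  white: (746 − 739.75)² / 739.75 = 0.0528
χ² = 0.4502 + 0.4057 + 0.0528 = 0.9087 ≈ 0.909

0.909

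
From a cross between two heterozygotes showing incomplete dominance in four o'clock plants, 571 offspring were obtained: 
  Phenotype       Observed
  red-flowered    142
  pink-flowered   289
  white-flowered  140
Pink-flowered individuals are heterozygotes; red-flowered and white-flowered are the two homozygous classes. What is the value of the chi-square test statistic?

0.100

With incomplete dominance, a heterozygote × heterozygote cross gives a 1:2:1 phenotypic ratio.
Total ratio parts = 4. Expected numbers out of 571:
  red-flowered: 571 × 1/4 = 142.75
  pink-flowered: 571 × 2/4 = 285.5
  white-flowered: 571 × 1/4 = 142.75
χ² = Σ (O − E)² / E
  red-flowered: (142 − 142.75)² / 142.75 = 0.0039
  pink-flowered: (289 − 285.5)² / 285.5 = 0.0429
  white-flowered: (140 − 142.75)² / 142.75 = 0.0530
χ² = 0.0039 + 0.0429 + 0.0530 = 0.0998 ≈ 0.100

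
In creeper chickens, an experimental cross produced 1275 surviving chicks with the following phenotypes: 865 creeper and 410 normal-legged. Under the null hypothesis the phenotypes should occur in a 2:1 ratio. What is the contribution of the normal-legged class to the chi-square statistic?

0.529

Expected counts for N = 1275 under a 2:1 ratio (total parts = 3):
  creeper: 1275 × 2/3 = 850
  normal-legged: 1275 × 1/3 = 425
Contribution of normal-legged: (410 − 425)² / 425 = 0.5294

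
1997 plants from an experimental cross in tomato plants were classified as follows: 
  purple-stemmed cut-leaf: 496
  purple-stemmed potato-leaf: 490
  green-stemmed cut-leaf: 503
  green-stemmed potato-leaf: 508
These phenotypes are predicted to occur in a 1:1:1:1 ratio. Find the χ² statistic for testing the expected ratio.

Expected counts for N = 1997 under a 1:1:1:1 ratio (total parts = 4):
  purple-stemmed cut-leaf: 1997 × 1/4 = 499.25
  purple-stemmed potato-leaf: 1997 × 1/4 = 499.25
  green-stemmed cut-leaf: 1997 × 1/4 = 499.25
  green-stemmed potato-leaf: 1997 × 1/4 = 499.25
χ² = Σ (O − E)² / E
  purple-stemmed cut-leaf: (496 − 499.25)² / 499.25 = 0.0212
  purple-stemmed potato-leaf: (490 − 499.25)² / 499.25 = 0.1714
  green-stemmed cut-leaf: (503 − 499.25)² / 499.25 = 0.0282
  green-stemmed potato-leaf: (508 − 499.25)² / 499.25 = 0.1534
χ² = 0.0212 + 0.1714 + 0.0282 + 0.1534 = 0.3742 ≈ 0.374

0.374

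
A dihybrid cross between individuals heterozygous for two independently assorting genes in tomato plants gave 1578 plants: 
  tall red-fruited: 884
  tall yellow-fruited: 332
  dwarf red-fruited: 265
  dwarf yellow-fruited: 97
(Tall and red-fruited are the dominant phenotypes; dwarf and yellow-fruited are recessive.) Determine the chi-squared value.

A dihybrid F₂ with independent assortment and complete dominance at both loci gives a 9:3:3:1 phenotypic ratio.
Total ratio parts = 16. Expected numbers out of 1578:
  tall red-fruited: 1578 × 9/16 = 887.625
  tall yellow-fruited: 1578 × 3/16 = 295.875
  dwarf red-fruited: 1578 × 3/16 = 295.875
  dwarf yellow-fruited: 1578 × 1/16 = 98.625
χ² = Σ (O − E)² / E
  tall red-fruited: (884 − 887.625)² / 887.625 = 0.0148
  tall yellow-fruited: (332 − 295.875)² / 295.875 = 4.4107
  dwarf red-fruited: (265 − 295.875)² / 295.875 = 3.2219
  dwarf yellow-fruited: (97 − 98.625)² / 98.625 = 0.0268
χ² = 0.0148 + 4.4107 + 3.2219 + 0.0268 = 7.6742 ≈ 7.674

7.674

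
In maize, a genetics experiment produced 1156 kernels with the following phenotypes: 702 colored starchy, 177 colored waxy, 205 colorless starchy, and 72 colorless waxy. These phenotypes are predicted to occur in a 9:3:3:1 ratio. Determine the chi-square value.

12.046

Under the 9:3:3:1 hypothesis (Σ ratio = 16, N = 1156):
  colored starchy: 1156 × 9/16 = 650.25
  colored waxy: 1156 × 3/16 = 216.75
  colorless starchy: 1156 × 3/16 = 216.75
  colorless waxy: 1156 × 1/16 = 72.25
χ² = Σ (O − E)² / E
  colored starchy: (702 − 650.25)² / 650.25 = 4.1185
  colored waxy: (177 − 216.75)² / 216.75 = 7.2898
  colorless starchy: (205 − 216.75)² / 216.75 = 0.6370
  colorless waxy: (72 − 72.25)² / 72.25 = 0.0009
χ² = 4.1185 + 7.2898 + 0.6370 + 0.0009 = 12.0462 ≈ 12.046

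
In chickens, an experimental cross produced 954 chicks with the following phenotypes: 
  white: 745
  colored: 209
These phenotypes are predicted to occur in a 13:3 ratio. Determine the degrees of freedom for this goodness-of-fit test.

A goodness-of-fit test with 2 phenotype classes has df = 2 − 1 = 1.

1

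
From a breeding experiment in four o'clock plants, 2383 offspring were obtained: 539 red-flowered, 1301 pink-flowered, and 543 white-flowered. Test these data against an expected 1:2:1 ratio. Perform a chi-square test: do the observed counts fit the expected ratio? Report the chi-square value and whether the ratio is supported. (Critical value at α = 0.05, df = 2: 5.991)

20.140; not consistent

Expected counts for N = 2383 under a 1:2:1 ratio (total parts = 4):
  red-flowered: 2383 × 1/4 = 595.75
  pink-flowered: 2383 × 2/4 = 1191.5
  white-flowered: 2383 × 1/4 = 595.75
χ² = Σ (O − E)² / E
  red-flowered: (539 − 595.75)² / 595.75 = 5.4059
  pink-flowered: (1301 − 1191.5)² / 1191.5 = 10.0632
  white-flowered: (543 − 595.75)² / 595.75 = 4.6707
χ² = 5.4059 + 10.0632 + 4.6707 = 20.1398 ≈ 20.140
Degrees of freedom = 3 − 1 = 2; critical value at α = 0.05 is 5.991.
Since 20.140 > 5.991, we reject the null hypothesis — the data do not fit the 1:2:1 ratio.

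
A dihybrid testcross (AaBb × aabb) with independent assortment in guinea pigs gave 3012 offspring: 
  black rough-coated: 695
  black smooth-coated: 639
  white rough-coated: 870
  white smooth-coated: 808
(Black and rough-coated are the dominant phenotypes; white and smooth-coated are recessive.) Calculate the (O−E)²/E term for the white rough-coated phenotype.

A dihybrid testcross with independent assortment gives a 1:1:1:1 ratio.
The 1:1:1:1 ratio has 4 parts, so with N = 3012 the expected counts are:
  black rough-coated: 3012 × 1/4 = 753
  black smooth-coated: 3012 × 1/4 = 753
  white rough-coated: 3012 × 1/4 = 753
  white smooth-coated: 3012 × 1/4 = 753
Contribution of white rough-coated: (870 − 753)² / 753 = 18.1793

18.179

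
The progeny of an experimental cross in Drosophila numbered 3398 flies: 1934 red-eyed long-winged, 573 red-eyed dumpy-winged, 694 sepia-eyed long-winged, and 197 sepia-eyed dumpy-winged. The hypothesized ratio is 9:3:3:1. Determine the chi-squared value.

12.912

Under the 9:3:3:1 hypothesis (Σ ratio = 16, N = 3398):
  red-eyed long-winged: 3398 × 9/16 = 1911.375
  red-eyed dumpy-winged: 3398 × 3/16 = 637.125
  sepia-eyed long-winged: 3398 × 3/16 = 637.125
  sepia-eyed dumpy-winged: 3398 × 1/16 = 212.375
χ² = Σ (O − E)² / E
  red-eyed long-winged: (1934 − 1911.375)² / 1911.375 = 0.2678
  red-eyed dumpy-winged: (573 − 637.125)² / 637.125 = 6.4540
  sepia-eyed long-winged: (694 − 637.125)² / 637.125 = 5.0771
  sepia-eyed dumpy-winged: (197 − 212.375)² / 212.375 = 1.1131
χ² = 0.2678 + 6.4540 + 5.0771 + 1.1131 = 12.912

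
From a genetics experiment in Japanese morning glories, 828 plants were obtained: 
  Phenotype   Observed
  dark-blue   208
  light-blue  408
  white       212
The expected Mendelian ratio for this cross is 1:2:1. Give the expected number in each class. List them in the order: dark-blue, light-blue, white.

Under the 1:2:1 hypothesis (Σ ratio = 4, N = 828):
  dark-blue: 828 × 1/4 = 207
  light-blue: 828 × 2/4 = 414
  white: 828 × 1/4 = 207

207, 414, 207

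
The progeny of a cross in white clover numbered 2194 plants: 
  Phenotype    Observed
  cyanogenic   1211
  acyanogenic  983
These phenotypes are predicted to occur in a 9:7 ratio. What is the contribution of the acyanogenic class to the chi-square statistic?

0.557

Expected counts for N = 2194 under a 9:7 ratio (total parts = 16):
  cyanogenic: 2194 × 9/16 = 1234.125
  acyanogenic: 2194 × 7/16 = 959.875
Contribution of acyanogenic: (983 − 959.875)² / 959.875 = 0.5571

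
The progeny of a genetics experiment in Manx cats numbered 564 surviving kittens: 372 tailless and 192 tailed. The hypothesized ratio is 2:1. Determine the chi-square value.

0.128

Under the 2:1 hypothesis (Σ ratio = 3, N = 564):
  tailless: 564 × 2/3 = 376
  tailed: 564 × 1/3 = 188
χ² = Σ (O − E)² / E
  tailless: (372 − 376)² / 376 = 0.0426
  tailed: (192 − 188)² / 188 = 0.0851
χ² = 0.0426 + 0.0851 = 0.1277 ≈ 0.128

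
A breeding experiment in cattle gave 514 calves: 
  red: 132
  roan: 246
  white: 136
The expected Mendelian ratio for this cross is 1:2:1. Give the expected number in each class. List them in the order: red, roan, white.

128.5, 257, 128.5

The 1:2:1 ratio has 4 parts, so with N = 514 the expected counts are:
  red: 514 × 1/4 = 128.5
  roan: 514 × 2/4 = 257
  white: 514 × 1/4 = 128.5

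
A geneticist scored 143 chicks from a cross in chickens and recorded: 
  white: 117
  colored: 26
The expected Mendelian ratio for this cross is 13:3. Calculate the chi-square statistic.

Under the 13:3 hypothesis (Σ ratio = 16, N = 143):
  white: 143 × 13/16 = 116.1875
  colored: 143 × 3/16 = 26.8125
χ² = Σ (O − E)² / E
  white: (117 − 116.1875)² / 116.1875 = 0.0057
  colored: (26 − 26.8125)² / 26.8125 = 0.0246
χ² = 0.0057 + 0.0246 = 0.0303 ≈ 0.030

0.030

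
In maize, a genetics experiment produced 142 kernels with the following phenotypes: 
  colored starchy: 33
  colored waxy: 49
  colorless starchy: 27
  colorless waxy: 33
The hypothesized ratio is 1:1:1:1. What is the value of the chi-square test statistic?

7.521

Expected counts for N = 142 under a 1:1:1:1 ratio (total parts = 4):
  colored starchy: 142 × 1/4 = 35.5
  colored waxy: 142 × 1/4 = 35.5
  colorless starchy: 142 × 1/4 = 35.5
  colorless waxy: 142 × 1/4 = 35.5
χ² = Σ (O − E)² / E
  colored starchy: (33 − 35.5)² / 35.5 = 0.1761
  colored waxy: (49 − 35.5)² / 35.5 = 5.1338
  colorless starchy: (27 − 35.5)² / 35.5 = 2.0352
  colorless waxy: (33 − 35.5)² / 35.5 = 0.1761
χ² = 0.1761 + 5.1338 + 2.0352 + 0.1761 = 7.5212 ≈ 7.521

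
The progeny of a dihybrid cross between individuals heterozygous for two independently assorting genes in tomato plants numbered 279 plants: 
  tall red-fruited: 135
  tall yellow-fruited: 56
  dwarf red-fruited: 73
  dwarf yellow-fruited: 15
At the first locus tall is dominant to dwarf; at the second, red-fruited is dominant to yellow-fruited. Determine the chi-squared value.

11.848

A dihybrid F₂ with independent assortment and complete dominance at both loci gives a 9:3:3:1 phenotypic ratio.
The 9:3:3:1 ratio has 16 parts, so with N = 279 the expected counts are:
  tall red-fruited: 279 × 9/16 = 156.9375
  tall yellow-fruited: 279 × 3/16 = 52.3125
  dwarf red-fruited: 279 × 3/16 = 52.3125
  dwarf yellow-fruited: 279 × 1/16 = 17.4375
χ² = Σ (O − E)² / E
  tall red-fruited: (135 − 156.9375)² / 156.9375 = 3.0665
  tall yellow-fruited: (56 − 52.3125)² / 52.3125 = 0.2599
  dwarf red-fruited: (73 − 52.3125)² / 52.3125 = 8.1811
  dwarf yellow-fruited: (15 − 17.4375)² / 17.4375 = 0.3407
χ² = 3.0665 + 0.2599 + 8.1811 + 0.3407 = 11.8482 ≈ 11.848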